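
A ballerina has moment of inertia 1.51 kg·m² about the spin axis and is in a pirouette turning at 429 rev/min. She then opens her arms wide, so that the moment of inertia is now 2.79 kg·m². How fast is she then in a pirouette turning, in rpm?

ω₂ ≈ 232 rpm

Angular momentum about the spin axis is conserved since the torque about it is zero.
ω₂ = I₁ω₁ / I₂ = (1.510)(429 rpm) / (2.790) = 232.2 rpm.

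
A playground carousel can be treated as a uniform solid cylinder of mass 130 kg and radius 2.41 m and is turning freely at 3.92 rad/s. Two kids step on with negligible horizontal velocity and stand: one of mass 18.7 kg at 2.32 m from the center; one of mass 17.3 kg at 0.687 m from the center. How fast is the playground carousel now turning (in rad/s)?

ω_f ≈ 3.04 rad/s

No external torque acts about the center; L_before = L_after.
I_p = ½(130)(2.41)² = 377.5 kg·m².
Added inertia Σmr² = (18.7)(2.32)² + (17.3)(0.687)² = 108.8 kg·m²; I_f = 377.5 + 108.8 = 486.3 kg·m².
ω_f = I_p ω_i / I_f = (377.5)(3.92) / 486.3 = 3.043 rad/s.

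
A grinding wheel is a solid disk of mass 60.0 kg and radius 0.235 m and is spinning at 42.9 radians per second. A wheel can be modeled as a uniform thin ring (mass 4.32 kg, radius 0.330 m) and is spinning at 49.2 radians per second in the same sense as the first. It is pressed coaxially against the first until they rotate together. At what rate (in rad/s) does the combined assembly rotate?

|ω_f| ≈ 44.3 rad/s

The coupling torques are internal; angular momentum about the shared axis is conserved.
Moments of inertia: I_A = ½(60.0)(0.235)² = 1.657 kg·m²; I_B = (4.32)(0.330)² = 0.4704 kg·m².
Taking A's sense as positive: L = (1.657)(42.9) + (0.4704)(49.2) = 94.22 kg·m²·rad/s.
Combined I = 1.657 + 0.4704 = 2.127 kg·m².
ω_f = L / I = 94.22 / 2.127 = 44.29 rad/s.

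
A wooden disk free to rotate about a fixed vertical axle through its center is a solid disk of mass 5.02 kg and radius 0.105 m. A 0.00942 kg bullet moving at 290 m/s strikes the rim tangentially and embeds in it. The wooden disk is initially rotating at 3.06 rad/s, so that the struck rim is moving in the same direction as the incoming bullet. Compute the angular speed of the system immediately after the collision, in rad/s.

|ω_f| ≈ 13.4 rad/s

The axle reaction passes through the axle and exerts no torque about it; angular momentum about the axle is conserved through the impact.
I_p = ½(5.02)(0.105)² = 0.02767 kg·m². Taking the sense of the bullet's angular momentum as positive, L_{bullet} = m v R = (0.00942)(290)(0.105) = 0.2868 kg·m²/s.
L_i = +I_p ω_p + m v R = +(0.02767)(3.06) + 0.2868 = 0.3715 kg·m²/s.
After sticking, I_f = I_p + m R² = 0.02767 + (0.00942)(0.105)² = 0.02778 kg·m².
ω_f = L_i / I_f = 0.3715 / 0.02778 = 13.38 rad/s.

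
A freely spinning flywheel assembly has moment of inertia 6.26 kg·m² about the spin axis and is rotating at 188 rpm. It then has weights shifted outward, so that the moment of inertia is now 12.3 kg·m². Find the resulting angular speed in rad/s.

ω₂ ≈ 10.0 rad/s

No external torque acts about the spin axis, so angular momentum is conserved.
ω₂ = I₁ω₁ / I₂ = (6.260)(188 rpm) / (12.30) = 95.68 rpm = 10.02 rad/s.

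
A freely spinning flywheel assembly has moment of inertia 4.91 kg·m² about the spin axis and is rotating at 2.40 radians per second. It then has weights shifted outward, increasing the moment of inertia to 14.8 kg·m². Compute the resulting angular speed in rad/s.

ω₂ ≈ 0.796 rad/s

Angular momentum about the spin axis is conserved since the torque about it is zero.
ω₂ = I₁ω₁ / I₂ = (4.910)(2.40 rad/s) / (14.80) = 0.7962 rad/s.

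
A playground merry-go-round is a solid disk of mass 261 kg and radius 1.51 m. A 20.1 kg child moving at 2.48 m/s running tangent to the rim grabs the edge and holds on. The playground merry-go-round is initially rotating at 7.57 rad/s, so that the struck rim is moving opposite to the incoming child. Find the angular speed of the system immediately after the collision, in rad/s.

The axle reaction passes through the axle and exerts no torque about it; angular momentum about the axle is conserved through the impact.
I_p = ½(261)(1.51)² = 297.6 kg·m². Taking the sense of the child's angular momentum as positive, L_{child} = m v R = (20.1)(2.48)(1.51) = 75.27 kg·m²/s.
L_i = −I_p ω_p + m v R = −(297.6)(7.57) + 75.27 = -2177 kg·m²/s.
After sticking, I_f = I_p + m R² = 297.6 + (20.1)(1.51)² = 343.4 kg·m².
ω_f = L_i / I_f = -2177 / 343.4 = -6.340 rad/s.

|ω_f| ≈ 6.34 rad/s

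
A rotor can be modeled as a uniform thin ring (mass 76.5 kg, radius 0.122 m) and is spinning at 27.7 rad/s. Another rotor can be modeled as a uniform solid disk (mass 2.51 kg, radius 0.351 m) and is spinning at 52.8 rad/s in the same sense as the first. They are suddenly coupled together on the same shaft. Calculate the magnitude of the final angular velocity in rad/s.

The coupling torques are internal; angular momentum about the shared axis is conserved.
Moments of inertia: I_A = (76.5)(0.122)² = 1.139 kg·m²; I_B = ½(2.51)(0.351)² = 0.1546 kg·m².
Taking A's sense as positive: L = (1.139)(27.7) + (0.1546)(52.8) = 39.70 kg·m²·rad/s.
Combined I = 1.139 + 0.1546 = 1.293 kg·m².
ω_f = L / I = 39.70 / 1.293 = 30.70 rad/s.

|ω_f| ≈ 30.7 rad/s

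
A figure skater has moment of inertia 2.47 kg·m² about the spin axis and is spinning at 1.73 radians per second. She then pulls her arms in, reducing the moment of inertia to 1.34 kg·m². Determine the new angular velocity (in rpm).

With no external torque about the axis, L is conserved: I₁ω₁ = I₂ω₂.
ω₂ = I₁ω₁ / I₂ = (2.470)(1.73 rad/s) / (1.340) = 3.189 rad/s = 30.45 rpm.

ω₂ ≈ 30.5 rpm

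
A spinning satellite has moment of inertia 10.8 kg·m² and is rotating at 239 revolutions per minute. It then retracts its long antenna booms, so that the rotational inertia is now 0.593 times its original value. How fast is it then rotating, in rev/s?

Angular momentum about the spin axis is conserved since the torque about it is zero.
I₂ = 0.593 × 10.8 = 6.404 kg·m².
ω₂ = I₁ω₁ / I₂ = (10.80)(239 rpm) / (6.404) = 403.0 rpm = 6.717 rev/s.

ω₂ ≈ 6.72 rev/s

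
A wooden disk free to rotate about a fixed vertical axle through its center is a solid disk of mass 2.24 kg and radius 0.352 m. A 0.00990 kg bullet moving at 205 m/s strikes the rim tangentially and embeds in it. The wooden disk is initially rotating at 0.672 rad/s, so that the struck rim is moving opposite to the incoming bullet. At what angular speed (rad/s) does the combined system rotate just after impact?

The axle reaction passes through the axle and exerts no torque about it; angular momentum about the axle is conserved through the impact.
I_p = ½(2.24)(0.352)² = 0.1388 kg·m². Taking the sense of the bullet's angular momentum as positive, L_{bullet} = m v R = (0.00990)(205)(0.352) = 0.7144 kg·m²/s.
L_i = −I_p ω_p + m v R = −(0.1388)(0.672) + 0.7144 = 0.6211 kg·m²/s.
After sticking, I_f = I_p + m R² = 0.1388 + (0.00990)(0.352)² = 0.1400 kg·m².
ω_f = L_i / I_f = 0.6211 / 0.1400 = 4.437 rad/s.

|ω_f| ≈ 4.44 rad/s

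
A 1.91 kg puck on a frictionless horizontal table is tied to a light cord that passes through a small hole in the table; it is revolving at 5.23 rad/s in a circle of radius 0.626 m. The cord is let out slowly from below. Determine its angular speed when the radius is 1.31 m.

ω₂ ≈ 1.19 rad/s

No torque about the axis ⇒ m r₁² ω₁ = m r₂² ω₂.
ω₂ = ω₁ (r₁/r₂)² = (5.23)(0.626/1.31)² = 1.194 rad/s.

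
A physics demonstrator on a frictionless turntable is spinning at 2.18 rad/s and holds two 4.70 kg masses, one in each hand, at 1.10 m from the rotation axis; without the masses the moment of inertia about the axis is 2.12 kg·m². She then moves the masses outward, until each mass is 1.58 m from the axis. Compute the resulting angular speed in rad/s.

ω₂ ≈ 1.15 rad/s

Angular momentum about the spin axis is conserved since the torque about it is zero.
I₁ = 2.12 + 2(4.70)(1.10)² = 13.49 kg·m²; I₂ = 2.12 + 2(4.70)(1.58)² = 25.59 kg·m².
ω₂ = I₁ω₁ / I₂ = (13.49)(2.18 rad/s) / (25.59) = 1.150 rad/s.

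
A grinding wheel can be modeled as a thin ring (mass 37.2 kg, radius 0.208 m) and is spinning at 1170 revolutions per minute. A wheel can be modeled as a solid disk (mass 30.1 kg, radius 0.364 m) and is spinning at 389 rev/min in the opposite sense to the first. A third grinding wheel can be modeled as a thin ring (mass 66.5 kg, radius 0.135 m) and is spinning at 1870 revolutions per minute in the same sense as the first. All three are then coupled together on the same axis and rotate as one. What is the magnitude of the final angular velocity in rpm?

|ω_f| ≈ 701 rpm

No external torque acts about the common axis, so total angular momentum is conserved.
Moments of inertia: I_A = (37.2)(0.208)² = 1.609 kg·m²; I_B = ½(30.1)(0.364)² = 1.994 kg·m²; I_C = (66.5)(0.135)² = 1.212 kg·m².
Taking A's sense as positive: L = (1.609)(1170) − (1.994)(389) + (1.212)(1870) = 3374 kg·m²·rpm.
Combined I = 1.609 + 1.994 + 1.212 = 4.815 kg·m².
ω_f = L / I = 3374 / 4.815 = 700.6 rpm.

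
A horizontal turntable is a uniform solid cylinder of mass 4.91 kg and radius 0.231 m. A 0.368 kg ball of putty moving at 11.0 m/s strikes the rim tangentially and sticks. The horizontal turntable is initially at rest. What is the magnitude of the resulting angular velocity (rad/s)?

The axle reaction passes through the axle and exerts no torque about it; angular momentum about the axle is conserved through the impact.
I_p = ½(4.91)(0.231)² = 0.1310 kg·m². Taking the sense of the ball of putty's angular momentum as positive, L_{ball} = m v R = (0.368)(11.0)(0.231) = 0.9351 kg·m²/s.
L_i = 0 + 0.9351 = 0.9351 kg·m²/s.
After sticking, I_f = I_p + m R² = 0.1310 + (0.368)(0.231)² = 0.1506 kg·m².
ω_f = L_i / I_f = 0.9351 / 0.1506 = 6.208 rad/s.

|ω_f| ≈ 6.21 rad/s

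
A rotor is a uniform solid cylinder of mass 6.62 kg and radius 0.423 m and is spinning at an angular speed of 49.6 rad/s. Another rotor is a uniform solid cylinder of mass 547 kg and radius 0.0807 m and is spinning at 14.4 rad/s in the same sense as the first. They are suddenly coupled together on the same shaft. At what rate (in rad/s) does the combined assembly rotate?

No external torque acts about the common axis, so total angular momentum is conserved.
Moments of inertia: I_A = ½(6.62)(0.423)² = 0.5923 kg·m²; I_B = ½(547)(0.0807)² = 1.781 kg·m².
Taking A's sense as positive: L = (0.5923)(49.6) + (1.781)(14.4) = 55.02 kg·m²·rad/s.
Combined I = 0.5923 + 1.781 = 2.373 kg·m².
ω_f = L / I = 55.02 / 2.373 = 23.18 rad/s.

|ω_f| ≈ 23.2 rad/s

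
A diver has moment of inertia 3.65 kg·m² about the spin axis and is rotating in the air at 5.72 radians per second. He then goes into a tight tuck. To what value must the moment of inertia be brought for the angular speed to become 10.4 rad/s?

Angular momentum about the spin axis is conserved since the torque about it is zero.
I₂ = I₁ω₁ / ω₂ = (3.65)(5.72) / (10.4) = 2.007 kg·m².

I₂ ≈ 2.01 kg·m²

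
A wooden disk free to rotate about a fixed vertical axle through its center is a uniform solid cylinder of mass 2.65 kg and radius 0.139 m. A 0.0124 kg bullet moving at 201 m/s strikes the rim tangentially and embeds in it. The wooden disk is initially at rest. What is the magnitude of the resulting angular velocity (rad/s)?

The axle reaction passes through the axle and exerts no torque about it; angular momentum about the axle is conserved through the impact.
I_p = ½(2.65)(0.139)² = 0.02560 kg·m². Taking the sense of the bullet's angular momentum as positive, L_{bullet} = m v R = (0.0124)(201)(0.139) = 0.3464 kg·m²/s.
L_i = 0 + 0.3464 = 0.3464 kg·m²/s.
After sticking, I_f = I_p + m R² = 0.02560 + (0.0124)(0.139)² = 0.02584 kg·m².
ω_f = L_i / I_f = 0.3464 / 0.02584 = 13.41 rad/s.

|ω_f| ≈ 13.4 rad/s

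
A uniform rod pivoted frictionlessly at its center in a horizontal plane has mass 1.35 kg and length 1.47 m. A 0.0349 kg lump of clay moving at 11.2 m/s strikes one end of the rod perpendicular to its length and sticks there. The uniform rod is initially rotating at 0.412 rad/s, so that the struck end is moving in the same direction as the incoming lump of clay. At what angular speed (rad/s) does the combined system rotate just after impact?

About the pivot the impulsive forces during the collision are internal, so angular momentum about that axis is conserved.
I_p = (1/12)(1.35)(1.47)² = 0.2431 kg·m². Taking the sense of the lump of clay's angular momentum as positive, L_{lump} = m v R = (0.0349)(11.2)(1.47/2) = 0.2873 kg·m²/s.
L_i = +I_p ω_p + m v R = +(0.2431)(0.412) + 0.2873 = 0.3875 kg·m²/s.
After sticking, I_f = I_p + m R² = 0.2431 + (0.0349)(1.47/2)² = 0.2620 kg·m².
ω_f = L_i / I_f = 0.3875 / 0.2620 = 1.479 rad/s.

|ω_f| ≈ 1.48 rad/s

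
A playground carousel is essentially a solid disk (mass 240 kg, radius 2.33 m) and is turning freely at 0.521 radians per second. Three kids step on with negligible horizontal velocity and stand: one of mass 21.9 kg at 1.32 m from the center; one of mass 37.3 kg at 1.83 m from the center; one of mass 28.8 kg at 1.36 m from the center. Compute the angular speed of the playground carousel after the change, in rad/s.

ω_f ≈ 0.391 rad/s

No external torque acts about the center; L_before = L_after.
I_p = ½(240)(2.33)² = 651.5 kg·m².
Added inertia Σmr² = (21.9)(1.32)² + (37.3)(1.83)² + (28.8)(1.36)² = 216.3 kg·m²; I_f = 651.5 + 216.3 = 867.8 kg·m².
ω_f = I_p ω_i / I_f = (651.5)(0.521) / 867.8 = 0.3911 rad/s.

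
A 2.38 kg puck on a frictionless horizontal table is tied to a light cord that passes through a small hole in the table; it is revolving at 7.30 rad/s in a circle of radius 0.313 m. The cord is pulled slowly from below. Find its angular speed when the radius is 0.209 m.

ω₂ ≈ 16.4 rad/s

No torque about the axis ⇒ m r₁² ω₁ = m r₂² ω₂.
ω₂ = ω₁ (r₁/r₂)² = (7.30)(0.313/0.209)² = 16.37 rad/s.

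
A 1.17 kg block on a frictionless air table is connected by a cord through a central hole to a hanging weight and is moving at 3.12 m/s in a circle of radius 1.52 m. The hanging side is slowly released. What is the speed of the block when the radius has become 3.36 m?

v₂ ≈ 1.41 m/s

Central (radial) force ⇒ zero torque about the center ⇒ m v r is constant.
v₂ = v₁ r₁ / r₂ = (3.12)(1.52) / (3.36) = 1.411 m/s.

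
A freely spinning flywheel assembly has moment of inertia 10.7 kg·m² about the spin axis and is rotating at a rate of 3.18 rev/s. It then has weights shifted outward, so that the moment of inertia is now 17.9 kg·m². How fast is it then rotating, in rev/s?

With no external torque about the axis, L is conserved: I₁ω₁ = I₂ω₂.
ω₂ = I₁ω₁ / I₂ = (10.70)(3.18 rev/s) / (17.90) = 1.901 rev/s.

ω₂ ≈ 1.90 rev/s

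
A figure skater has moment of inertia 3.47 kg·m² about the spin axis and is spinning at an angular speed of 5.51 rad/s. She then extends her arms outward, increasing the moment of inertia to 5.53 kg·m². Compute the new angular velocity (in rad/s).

ω₂ ≈ 3.46 rad/s

Angular momentum about the spin axis is conserved since the torque about it is zero.
ω₂ = I₁ω₁ / I₂ = (3.470)(5.51 rad/s) / (5.530) = 3.457 rad/s.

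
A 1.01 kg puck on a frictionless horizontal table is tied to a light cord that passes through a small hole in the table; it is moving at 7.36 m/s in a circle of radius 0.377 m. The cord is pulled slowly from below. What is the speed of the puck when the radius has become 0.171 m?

v₂ ≈ 16.2 m/s

The only horizontal force on the mass is along the cord (radial), so it exerts no torque about the hole and angular momentum m v r is conserved.
v₂ = v₁ r₁ / r₂ = (7.36)(0.377) / (0.171) = 16.23 m/s.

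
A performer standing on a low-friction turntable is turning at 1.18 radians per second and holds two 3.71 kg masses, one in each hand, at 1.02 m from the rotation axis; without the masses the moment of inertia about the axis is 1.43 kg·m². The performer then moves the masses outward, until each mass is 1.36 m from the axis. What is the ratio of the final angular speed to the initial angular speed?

Angular momentum about the spin axis is conserved since the torque about it is zero.
I₁ = 1.43 + 2(3.71)(1.02)² = 9.150 kg·m²; I₂ = 1.43 + 2(3.71)(1.36)² = 15.15 kg·m².
ω₂/ω₁ = I₁/I₂ = 9.150 / 15.15 = 0.6038.

ω₂/ω₁ ≈ 0.604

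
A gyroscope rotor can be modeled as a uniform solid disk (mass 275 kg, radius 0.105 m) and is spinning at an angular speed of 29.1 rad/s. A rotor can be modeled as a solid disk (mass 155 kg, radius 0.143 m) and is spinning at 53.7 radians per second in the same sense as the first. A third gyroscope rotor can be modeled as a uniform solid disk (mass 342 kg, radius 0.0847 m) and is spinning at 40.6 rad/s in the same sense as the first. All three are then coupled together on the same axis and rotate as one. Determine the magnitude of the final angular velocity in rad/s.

|ω_f| ≈ 41.4 rad/s

The coupling torques are internal; angular momentum about the shared axis is conserved.
Moments of inertia: I_A = ½(275)(0.105)² = 1.516 kg·m²; I_B = ½(155)(0.143)² = 1.585 kg·m²; I_C = ½(342)(0.0847)² = 1.227 kg·m².
Taking A's sense as positive: L = (1.516)(29.1) + (1.585)(53.7) + (1.227)(40.6) = 179.0 kg·m²·rad/s.
Combined I = 1.516 + 1.585 + 1.227 = 4.328 kg·m².
ω_f = L / I = 179.0 / 4.328 = 41.37 rad/s.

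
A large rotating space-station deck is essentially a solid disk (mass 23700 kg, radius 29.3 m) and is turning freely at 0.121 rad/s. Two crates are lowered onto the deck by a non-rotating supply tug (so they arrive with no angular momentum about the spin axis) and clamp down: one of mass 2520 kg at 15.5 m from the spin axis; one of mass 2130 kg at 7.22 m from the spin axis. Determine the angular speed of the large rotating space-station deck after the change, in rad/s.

No external torque acts about the spin axis; L_before = L_after.
I_p = ½(23700)(29.3)² = 1.017e+07 kg·m².
Added inertia Σmr² = (2520)(15.5)² + (2130)(7.22)² = 7.165e+05 kg·m²; I_f = 1.017e+07 + 7.165e+05 = 1.089e+07 kg·m².
ω_f = I_p ω_i / I_f = (1.017e+07)(0.121) / 1.089e+07 = 0.1130 rad/s.

ω_f ≈ 0.113 rad/s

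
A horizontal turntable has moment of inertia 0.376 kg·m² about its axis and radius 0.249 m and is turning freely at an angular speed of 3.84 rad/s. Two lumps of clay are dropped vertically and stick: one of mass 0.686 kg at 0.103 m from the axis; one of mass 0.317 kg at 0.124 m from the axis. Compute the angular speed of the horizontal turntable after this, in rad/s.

The added mass arrives with no angular momentum about the axis, and any external torque about the axis is negligible, so the system's angular momentum is conserved.
Added inertia Σmr² = (0.686)(0.103)² + (0.317)(0.124)² = 0.01215 kg·m²; I_f = 0.3760 + 0.01215 = 0.3882 kg·m².
ω_f = I_p ω_i / I_f = (0.3760)(3.84) / 0.3882 = 3.720 rad/s.

ω_f ≈ 3.72 rad/s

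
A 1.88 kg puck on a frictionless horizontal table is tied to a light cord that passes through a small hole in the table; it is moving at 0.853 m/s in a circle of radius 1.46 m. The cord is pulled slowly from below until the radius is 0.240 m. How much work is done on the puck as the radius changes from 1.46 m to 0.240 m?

The only horizontal force on the mass is along the cord (radial), so it exerts no torque about the hole and angular momentum m v r is conserved.
v₂ = v₁ r₁ / r₂ = (0.853)(1.46) / (0.240) = 5.189 m/s.
W = ΔKE = ½m(v₂² − v₁²) = 24.63 J.

W ≈ 24.6 J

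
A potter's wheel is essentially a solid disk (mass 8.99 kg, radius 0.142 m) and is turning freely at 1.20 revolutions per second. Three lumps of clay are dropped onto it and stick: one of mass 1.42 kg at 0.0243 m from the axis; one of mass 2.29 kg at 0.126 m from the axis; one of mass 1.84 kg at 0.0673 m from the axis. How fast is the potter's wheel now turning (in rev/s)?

No external torque acts about the axis; L_before = L_after.
I_p = ½(8.99)(0.142)² = 0.09064 kg·m².
Added inertia Σmr² = (1.42)(0.0243)² + (2.29)(0.126)² + (1.84)(0.0673)² = 0.04553 kg·m²; I_f = 0.09064 + 0.04553 = 0.1362 kg·m².
ω_f = I_p ω_i / I_f = (0.09064)(1.20) / 0.1362 = 0.7988 rev/s.

ω_f ≈ 0.799 rev/s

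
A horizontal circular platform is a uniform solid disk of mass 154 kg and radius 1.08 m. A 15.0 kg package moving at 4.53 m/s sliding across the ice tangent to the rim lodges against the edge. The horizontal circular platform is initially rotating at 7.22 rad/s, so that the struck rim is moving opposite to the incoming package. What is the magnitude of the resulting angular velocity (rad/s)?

|ω_f| ≈ 5.36 rad/s

About the central axle the impulsive forces during the collision are internal, so angular momentum about that axis is conserved.
I_p = ½(154)(1.08)² = 89.81 kg·m². Taking the sense of the package's angular momentum as positive, L_{package} = m v R = (15.0)(4.53)(1.08) = 73.39 kg·m²/s.
L_i = −I_p ω_p + m v R = −(89.81)(7.22) + 73.39 = -575.1 kg·m²/s.
After sticking, I_f = I_p + m R² = 89.81 + (15.0)(1.08)² = 107.3 kg·m².
ω_f = L_i / I_f = -575.1 / 107.3 = -5.359 rad/s.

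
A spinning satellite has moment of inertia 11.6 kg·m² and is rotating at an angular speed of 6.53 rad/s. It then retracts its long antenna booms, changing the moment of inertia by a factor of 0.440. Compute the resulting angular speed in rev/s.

With no external torque about the axis, L is conserved: I₁ω₁ = I₂ω₂.
I₂ = 0.440 × 11.6 = 5.104 kg·m².
ω₂ = I₁ω₁ / I₂ = (11.60)(6.53 rad/s) / (5.104) = 14.84 rad/s = 2.362 rev/s.

ω₂ ≈ 2.36 rev/s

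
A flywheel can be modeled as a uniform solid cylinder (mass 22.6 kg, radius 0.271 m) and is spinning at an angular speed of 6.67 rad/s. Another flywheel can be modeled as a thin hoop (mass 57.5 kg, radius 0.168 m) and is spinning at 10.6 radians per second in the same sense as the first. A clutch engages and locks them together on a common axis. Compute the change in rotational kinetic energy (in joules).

ΔKE ≈ -4.24 J

No external torque acts about the common axis, so total angular momentum is conserved.
Moments of inertia: I_A = ½(22.6)(0.271)² = 0.8299 kg·m²; I_B = (57.5)(0.168)² = 1.623 kg·m².
Taking A's sense as positive: L = (0.8299)(6.67) + (1.623)(10.6) = 22.74 kg·m²·rad/s.
Combined I = 0.8299 + 1.623 = 2.453 kg·m².
ω_f = L / I = 22.74 / 2.453 = 9.270 rad/s.
KE_i = ½ΣIω² = 109.6 J; KE_f = ½(2.453)(9.270)² = 105.4 J.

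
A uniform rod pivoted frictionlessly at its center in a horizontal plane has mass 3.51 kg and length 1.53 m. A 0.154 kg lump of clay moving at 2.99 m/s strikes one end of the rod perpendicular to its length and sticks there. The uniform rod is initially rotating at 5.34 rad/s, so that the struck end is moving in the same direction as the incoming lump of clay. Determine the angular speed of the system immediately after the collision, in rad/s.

|ω_f| ≈ 5.17 rad/s

About the pivot the impulsive forces during the collision are internal, so angular momentum about that axis is conserved.
I_p = (1/12)(3.51)(1.53)² = 0.6847 kg·m². Taking the sense of the lump of clay's angular momentum as positive, L_{lump} = m v R = (0.154)(2.99)(1.53/2) = 0.3523 kg·m²/s.
L_i = +I_p ω_p + m v R = +(0.6847)(5.34) + 0.3523 = 4.009 kg·m²/s.
After sticking, I_f = I_p + m R² = 0.6847 + (0.154)(1.53/2)² = 0.7748 kg·m².
ω_f = L_i / I_f = 4.009 / 0.7748 = 5.173 rad/s.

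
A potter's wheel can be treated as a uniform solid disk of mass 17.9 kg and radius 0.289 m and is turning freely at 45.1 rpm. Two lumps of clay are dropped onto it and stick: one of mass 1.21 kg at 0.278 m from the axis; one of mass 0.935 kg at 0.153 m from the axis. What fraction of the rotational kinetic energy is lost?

fraction ≈ 0.134

The added mass arrives with no angular momentum about the axis, and any external torque about the axis is negligible, so the system's angular momentum is conserved.
I_p = ½(17.9)(0.289)² = 0.7475 kg·m².
Added inertia Σmr² = (1.21)(0.278)² + (0.935)(0.153)² = 0.1154 kg·m²; I_f = 0.7475 + 0.1154 = 0.8629 kg·m².
ω_f = I_p ω_i / I_f = (0.7475)(45.1) / 0.8629 = 39.07 rpm.
KE_i = ½(0.7475)(4.723 rad/s)² = 8.337 J; KE_f = ½(0.8629)(4.091)² = 7.222 J.
Fraction lost = 0.1337.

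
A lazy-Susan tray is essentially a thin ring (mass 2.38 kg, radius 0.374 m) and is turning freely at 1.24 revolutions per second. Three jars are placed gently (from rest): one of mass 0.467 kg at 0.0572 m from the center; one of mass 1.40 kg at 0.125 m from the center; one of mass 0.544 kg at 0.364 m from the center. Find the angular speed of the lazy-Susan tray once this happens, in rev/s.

ω_f ≈ 0.964 rev/s

No external torque acts about the center; L_before = L_after.
I_p = (2.38)(0.374)² = 0.3329 kg·m².
Added inertia Σmr² = (0.467)(0.0572)² + (1.40)(0.125)² + (0.544)(0.364)² = 0.09548 kg·m²; I_f = 0.3329 + 0.09548 = 0.4284 kg·m².
ω_f = I_p ω_i / I_f = (0.3329)(1.24) / 0.4284 = 0.9636 rev/s.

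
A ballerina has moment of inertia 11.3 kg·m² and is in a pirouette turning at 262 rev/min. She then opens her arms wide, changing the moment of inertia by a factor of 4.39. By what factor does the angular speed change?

ω₂/ω₁ ≈ 0.228

No external torque acts about the spin axis, so angular momentum is conserved.
I₂ = 4.39 × 11.3 = 49.61 kg·m².
ω₂/ω₁ = I₁/I₂ = 11.30 / 49.61 = 0.2278.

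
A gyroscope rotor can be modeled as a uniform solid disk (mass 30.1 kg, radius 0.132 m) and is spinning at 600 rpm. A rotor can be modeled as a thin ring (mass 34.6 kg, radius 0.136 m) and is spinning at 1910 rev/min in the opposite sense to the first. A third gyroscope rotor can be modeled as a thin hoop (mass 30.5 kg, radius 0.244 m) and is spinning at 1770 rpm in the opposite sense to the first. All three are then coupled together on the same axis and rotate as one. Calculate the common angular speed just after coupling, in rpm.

No external torque acts about the common axis, so total angular momentum is conserved.
Moments of inertia: I_A = ½(30.1)(0.132)² = 0.2622 kg·m²; I_B = (34.6)(0.136)² = 0.6400 kg·m²; I_C = (30.5)(0.244)² = 1.816 kg·m².
Taking A's sense as positive: L = (0.2622)(600) − (0.6400)(1910) − (1.816)(1770) = -4279 kg·m²·rpm.
Combined I = 0.2622 + 0.6400 + 1.816 = 2.718 kg·m².
ω_f = L / I = -4279 / 2.718 = -1574 rpm.

|ω_f| ≈ 1570 rpm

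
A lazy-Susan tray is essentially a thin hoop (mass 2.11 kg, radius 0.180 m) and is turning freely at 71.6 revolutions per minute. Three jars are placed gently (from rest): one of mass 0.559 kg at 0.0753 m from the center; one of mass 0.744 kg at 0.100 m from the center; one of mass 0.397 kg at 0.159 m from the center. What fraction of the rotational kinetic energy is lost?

fraction ≈ 0.232

No external torque acts about the center; L_before = L_after.
I_p = (2.11)(0.180)² = 0.06836 kg·m².
Added inertia Σmr² = (0.559)(0.0753)² + (0.744)(0.100)² + (0.397)(0.159)² = 0.02065 kg·m²; I_f = 0.06836 + 0.02065 = 0.08901 kg·m².
ω_f = I_p ω_i / I_f = (0.06836)(71.6) / 0.08901 = 54.99 rpm.
KE_i = ½(0.06836)(7.498 rad/s)² = 1.922 J; KE_f = ½(0.08901)(5.759)² = 1.476 J.
Fraction lost = 0.2320.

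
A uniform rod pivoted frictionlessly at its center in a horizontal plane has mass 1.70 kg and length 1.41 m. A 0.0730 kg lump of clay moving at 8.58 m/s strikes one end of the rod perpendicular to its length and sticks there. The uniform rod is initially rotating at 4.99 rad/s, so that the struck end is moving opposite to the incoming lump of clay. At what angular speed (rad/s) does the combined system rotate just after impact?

|ω_f| ≈ 3.03 rad/s

About the pivot the impulsive forces during the collision are internal, so angular momentum about that axis is conserved.
I_p = (1/12)(1.70)(1.41)² = 0.2816 kg·m². Taking the sense of the lump of clay's angular momentum as positive, L_{lump} = m v R = (0.0730)(8.58)(1.41/2) = 0.4416 kg·m²/s.
L_i = −I_p ω_p + m v R = −(0.2816)(4.99) + 0.4416 = -0.9639 kg·m²/s.
After sticking, I_f = I_p + m R² = 0.2816 + (0.0730)(1.41/2)² = 0.3179 kg·m².
ω_f = L_i / I_f = -0.9639 / 0.3179 = -3.032 rad/s.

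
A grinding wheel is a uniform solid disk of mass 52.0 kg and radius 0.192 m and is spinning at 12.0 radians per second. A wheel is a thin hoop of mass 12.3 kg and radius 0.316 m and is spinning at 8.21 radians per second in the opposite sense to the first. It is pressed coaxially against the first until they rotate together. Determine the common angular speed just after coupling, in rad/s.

No external torque acts about the common axis, so total angular momentum is conserved.
Moments of inertia: I_A = ½(52.0)(0.192)² = 0.9585 kg·m²; I_B = (12.3)(0.316)² = 1.228 kg·m².
Taking A's sense as positive: L = (0.9585)(12.0) − (1.228)(8.21) = 1.418 kg·m²·rad/s.
Combined I = 0.9585 + 1.228 = 2.187 kg·m².
ω_f = L / I = 1.418 / 2.187 = 0.6484 rad/s.

|ω_f| ≈ 0.648 rad/s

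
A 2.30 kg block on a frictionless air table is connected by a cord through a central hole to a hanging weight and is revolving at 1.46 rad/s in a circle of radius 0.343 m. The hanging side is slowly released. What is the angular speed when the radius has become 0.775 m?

No torque about the axis ⇒ m r₁² ω₁ = m r₂² ω₂.
ω₂ = ω₁ (r₁/r₂)² = (1.46)(0.343/0.775)² = 0.2860 rad/s.

ω₂ ≈ 0.286 rad/s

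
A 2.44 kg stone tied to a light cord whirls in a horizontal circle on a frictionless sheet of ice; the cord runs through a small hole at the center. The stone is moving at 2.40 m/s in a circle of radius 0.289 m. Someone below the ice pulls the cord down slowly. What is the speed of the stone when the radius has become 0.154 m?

v₂ ≈ 4.50 m/s

Central (radial) force ⇒ zero torque about the center ⇒ m v r is constant.
v₂ = v₁ r₁ / r₂ = (2.40)(0.289) / (0.154) = 4.504 m/s.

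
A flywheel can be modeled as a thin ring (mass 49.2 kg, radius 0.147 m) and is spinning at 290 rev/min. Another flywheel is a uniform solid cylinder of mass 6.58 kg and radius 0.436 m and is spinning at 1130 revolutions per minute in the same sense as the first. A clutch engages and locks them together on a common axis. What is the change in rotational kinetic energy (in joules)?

The coupling torques are internal; angular momentum about the shared axis is conserved.
Moments of inertia: I_A = (49.2)(0.147)² = 1.063 kg·m²; I_B = ½(6.58)(0.436)² = 0.6254 kg·m².
Taking A's sense as positive: L = (1.063)(290) + (0.6254)(1130) = 1015 kg·m²·rpm.
Combined I = 1.063 + 0.6254 = 1.689 kg·m².
ω_f = L / I = 1015 / 1.689 = 601.1 rpm.
KE_i = ½ΣIω² = 4869 J; KE_f = ½(1.689)(62.95)² = 3346 J.

ΔKE ≈ -1520 J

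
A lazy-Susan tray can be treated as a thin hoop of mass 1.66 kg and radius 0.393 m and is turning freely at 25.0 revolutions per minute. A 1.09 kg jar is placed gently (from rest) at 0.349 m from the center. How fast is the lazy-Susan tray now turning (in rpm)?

ω_f ≈ 16.5 rpm

No external torque acts about the center; L_before = L_after.
I_p = (1.66)(0.393)² = 0.2564 kg·m².
Added inertia Σmr² = (1.09)(0.349)² = 0.1328 kg·m²; I_f = 0.2564 + 0.1328 = 0.3891 kg·m².
ω_f = I_p ω_i / I_f = (0.2564)(25.0) / 0.3891 = 16.47 rpm.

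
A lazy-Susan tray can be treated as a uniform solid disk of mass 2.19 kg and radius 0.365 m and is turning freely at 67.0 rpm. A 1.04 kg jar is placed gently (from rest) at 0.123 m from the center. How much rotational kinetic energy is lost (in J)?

energy lost ≈ 0.350 J

No external torque acts about the center; L_before = L_after.
I_p = ½(2.19)(0.365)² = 0.1459 kg·m².
Added inertia Σmr² = (1.04)(0.123)² = 0.01573 kg·m²; I_f = 0.1459 + 0.01573 = 0.1616 kg·m².
ω_f = I_p ω_i / I_f = (0.1459)(67.0) / 0.1616 = 60.48 rpm.
KE_i = ½(0.1459)(7.016 rad/s)² = 3.591 J; KE_f = ½(0.1616)(6.333)² = 3.241 J.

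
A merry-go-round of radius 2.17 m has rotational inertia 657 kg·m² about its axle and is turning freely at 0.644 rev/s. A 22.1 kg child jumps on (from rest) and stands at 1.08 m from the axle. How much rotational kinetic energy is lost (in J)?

No external torque acts about the axle; L_before = L_after.
Added inertia Σmr² = (22.1)(1.08)² = 25.78 kg·m²; I_f = 657.0 + 25.78 = 682.8 kg·m².
ω_f = I_p ω_i / I_f = (657.0)(0.644) / 682.8 = 0.6197 rev/s.
KE_i = ½(657.0)(4.046 rad/s)² = 5379 J; KE_f = ½(682.8)(3.894)² = 5176 J.

energy lost ≈ 203 J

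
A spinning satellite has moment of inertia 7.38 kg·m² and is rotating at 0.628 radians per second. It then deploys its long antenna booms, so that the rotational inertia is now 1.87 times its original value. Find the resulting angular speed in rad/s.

ω₂ ≈ 0.336 rad/s

With no external torque about the axis, L is conserved: I₁ω₁ = I₂ω₂.
I₂ = 1.87 × 7.38 = 13.80 kg·m².
ω₂ = I₁ω₁ / I₂ = (7.380)(0.628 rad/s) / (13.80) = 0.3358 rad/s.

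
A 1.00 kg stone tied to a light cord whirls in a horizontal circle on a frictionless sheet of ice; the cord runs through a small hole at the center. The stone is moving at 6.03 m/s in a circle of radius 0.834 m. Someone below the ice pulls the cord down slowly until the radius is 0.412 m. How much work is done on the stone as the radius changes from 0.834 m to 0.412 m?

Central (radial) force ⇒ zero torque about the center ⇒ m v r is constant.
v₂ = v₁ r₁ / r₂ = (6.03)(0.834) / (0.412) = 12.21 m/s.
W = ΔKE = ½m(v₂² − v₁²) = 56.32 J.

W ≈ 56.3 J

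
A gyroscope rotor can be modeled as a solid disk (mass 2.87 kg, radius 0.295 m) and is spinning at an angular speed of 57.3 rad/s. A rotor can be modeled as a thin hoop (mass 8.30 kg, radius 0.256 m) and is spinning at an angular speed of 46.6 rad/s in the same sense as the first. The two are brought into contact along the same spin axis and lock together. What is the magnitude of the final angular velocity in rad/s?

No external torque acts about the common axis, so total angular momentum is conserved.
Moments of inertia: I_A = ½(2.87)(0.295)² = 0.1249 kg·m²; I_B = (8.30)(0.256)² = 0.5439 kg·m².
Taking A's sense as positive: L = (0.1249)(57.3) + (0.5439)(46.6) = 32.50 kg·m²·rad/s.
Combined I = 0.1249 + 0.5439 = 0.6688 kg·m².
ω_f = L / I = 32.50 / 0.6688 = 48.60 rad/s.

|ω_f| ≈ 48.6 rad/s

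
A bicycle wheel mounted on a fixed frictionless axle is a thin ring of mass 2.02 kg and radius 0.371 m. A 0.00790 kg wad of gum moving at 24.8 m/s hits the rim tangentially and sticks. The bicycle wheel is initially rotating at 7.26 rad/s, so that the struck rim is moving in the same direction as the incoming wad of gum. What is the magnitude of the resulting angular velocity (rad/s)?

The axle reaction passes through the axle and exerts no torque about it; angular momentum about the axle is conserved through the impact.
I_p = (2.02)(0.371)² = 0.2780 kg·m². Taking the sense of the wad of gum's angular momentum as positive, L_{wad} = m v R = (0.00790)(24.8)(0.371) = 0.07269 kg·m²/s.
L_i = +I_p ω_p + m v R = +(0.2780)(7.26) + 0.07269 = 2.091 kg·m²/s.
After sticking, I_f = I_p + m R² = 0.2780 + (0.00790)(0.371)² = 0.2791 kg·m².
ω_f = L_i / I_f = 2.091 / 0.2791 = 7.492 rad/s.

|ω_f| ≈ 7.49 rad/s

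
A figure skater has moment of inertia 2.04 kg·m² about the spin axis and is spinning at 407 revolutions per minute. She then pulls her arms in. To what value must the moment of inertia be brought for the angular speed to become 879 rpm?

I₂ ≈ 0.945 kg·m²

Angular momentum about the spin axis is conserved since the torque about it is zero.
I₂ = I₁ω₁ / ω₂ = (2.04)(407) / (879) = 0.9446 kg·m².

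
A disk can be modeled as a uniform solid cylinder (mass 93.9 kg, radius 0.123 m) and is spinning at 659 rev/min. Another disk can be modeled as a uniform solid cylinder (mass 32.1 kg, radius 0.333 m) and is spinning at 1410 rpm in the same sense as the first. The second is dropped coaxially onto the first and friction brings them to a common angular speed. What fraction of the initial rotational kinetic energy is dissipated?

fraction ≈ 0.0744

The coupling torques are internal; angular momentum about the shared axis is conserved.
Moments of inertia: I_A = ½(93.9)(0.123)² = 0.7103 kg·m²; I_B = ½(32.1)(0.333)² = 1.780 kg·m².
Taking A's sense as positive: L = (0.7103)(659) + (1.780)(1410) = 2978 kg·m²·rpm.
Combined I = 0.7103 + 1.780 = 2.490 kg·m².
ω_f = L / I = 2978 / 2.490 = 1196 rpm.
KE_i = ½ΣIω² = 21090 J; KE_f = ½(2.490)(125.2)² = 19520 J.
Fraction dissipated = (KE_i − KE_f)/KE_i = 0.07443.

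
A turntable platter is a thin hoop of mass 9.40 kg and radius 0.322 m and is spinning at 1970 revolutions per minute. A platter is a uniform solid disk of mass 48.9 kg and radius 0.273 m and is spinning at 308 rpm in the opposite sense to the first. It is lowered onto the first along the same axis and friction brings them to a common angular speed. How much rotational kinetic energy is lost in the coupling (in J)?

No external torque acts about the common axis, so total angular momentum is conserved.
Moments of inertia: I_A = (9.40)(0.322)² = 0.9746 kg·m²; I_B = ½(48.9)(0.273)² = 1.822 kg·m².
Taking A's sense as positive: L = (0.9746)(1970) − (1.822)(308) = 1359 kg·m²·rpm.
Combined I = 0.9746 + 1.822 = 2.797 kg·m².
ω_f = L / I = 1359 / 2.797 = 485.8 rpm.
KE_i = ½ΣIω² = 21690 J; KE_f = ½(2.797)(50.87)² = 3620 J.

ΔKE lost ≈ 18100 J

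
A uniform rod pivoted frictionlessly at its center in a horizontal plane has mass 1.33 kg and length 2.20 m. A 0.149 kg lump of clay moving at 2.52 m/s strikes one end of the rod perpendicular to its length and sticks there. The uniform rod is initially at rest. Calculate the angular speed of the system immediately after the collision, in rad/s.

The axle reaction passes through the pivot and exerts no torque about it; angular momentum about the pivot is conserved through the impact.
I_p = (1/12)(1.33)(2.20)² = 0.5364 kg·m². Taking the sense of the lump of clay's angular momentum as positive, L_{lump} = m v R = (0.149)(2.52)(2.20/2) = 0.4130 kg·m²/s.
L_i = 0 + 0.4130 = 0.4130 kg·m²/s.
After sticking, I_f = I_p + m R² = 0.5364 + (0.149)(2.20/2)² = 0.7167 kg·m².
ω_f = L_i / I_f = 0.4130 / 0.7167 = 0.5763 rad/s.

|ω_f| ≈ 0.576 rad/s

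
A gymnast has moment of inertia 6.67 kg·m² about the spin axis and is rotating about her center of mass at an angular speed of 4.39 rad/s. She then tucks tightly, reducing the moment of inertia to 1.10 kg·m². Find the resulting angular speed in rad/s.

Angular momentum about the spin axis is conserved since the torque about it is zero.
ω₂ = I₁ω₁ / I₂ = (6.670)(4.39 rad/s) / (1.100) = 26.62 rad/s.

ω₂ ≈ 26.6 rad/s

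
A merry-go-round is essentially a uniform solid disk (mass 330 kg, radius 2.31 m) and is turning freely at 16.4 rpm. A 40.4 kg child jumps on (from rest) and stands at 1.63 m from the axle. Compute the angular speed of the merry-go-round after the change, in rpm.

ω_f ≈ 14.6 rpm

No external torque acts about the axle; L_before = L_after.
I_p = ½(330)(2.31)² = 880.5 kg·m².
Added inertia Σmr² = (40.4)(1.63)² = 107.3 kg·m²; I_f = 880.5 + 107.3 = 987.8 kg·m².
ω_f = I_p ω_i / I_f = (880.5)(16.4) / 987.8 = 14.62 rpm.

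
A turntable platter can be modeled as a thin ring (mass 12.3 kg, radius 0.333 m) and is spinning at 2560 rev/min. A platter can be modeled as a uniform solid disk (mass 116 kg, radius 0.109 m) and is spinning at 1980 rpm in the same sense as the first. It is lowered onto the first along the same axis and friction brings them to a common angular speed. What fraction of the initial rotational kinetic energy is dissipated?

fraction ≈ 0.0132

No external torque acts about the common axis, so total angular momentum is conserved.
Moments of inertia: I_A = (12.3)(0.333)² = 1.364 kg·m²; I_B = ½(116)(0.109)² = 0.6891 kg·m².
Taking A's sense as positive: L = (1.364)(2560) + (0.6891)(1980) = 4856 kg·m²·rpm.
Combined I = 1.364 + 0.6891 = 2.053 kg·m².
ω_f = L / I = 4856 / 2.053 = 2365 rpm.
KE_i = ½ΣIω² = 63820 J; KE_f = ½(2.053)(247.7)² = 62980 J.
Fraction dissipated = (KE_i − KE_f)/KE_i = 0.01323.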